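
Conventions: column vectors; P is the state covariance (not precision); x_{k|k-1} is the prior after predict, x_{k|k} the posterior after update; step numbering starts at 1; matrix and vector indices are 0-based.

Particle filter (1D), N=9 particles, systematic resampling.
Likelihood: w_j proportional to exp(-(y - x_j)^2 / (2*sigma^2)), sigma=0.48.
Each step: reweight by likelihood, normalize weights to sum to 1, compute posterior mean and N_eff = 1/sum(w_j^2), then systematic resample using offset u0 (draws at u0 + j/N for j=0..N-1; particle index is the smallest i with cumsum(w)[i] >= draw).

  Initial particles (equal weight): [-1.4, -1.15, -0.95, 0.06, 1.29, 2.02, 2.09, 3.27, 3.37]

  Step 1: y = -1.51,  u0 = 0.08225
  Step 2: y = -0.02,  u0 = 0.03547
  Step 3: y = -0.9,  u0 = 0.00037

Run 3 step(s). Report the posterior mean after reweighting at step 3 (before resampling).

post_mean = -1.0461

step 1: w=[0.4349, 0.3370, 0.2260, 0.0021, 0.0000, 0.0000, 0.0000, 0.0000, 0.0000]  mean=-1.2109  Neff=2.8268  idx=[0, 0, 0, 0, 1, 1, 1, 2, 2]
step 2: w=[0.0287, 0.0287, 0.0287, 0.0287, 0.1122, 0.1122, 0.1122, 0.2743, 0.2743]  mean=-1.0690  Neff=5.2220  idx=[1, 4, 5, 6, 7, 7, 7, 8, 8]
step 3: w=[0.0711, 0.1068, 0.1068, 0.1068, 0.1217, 0.1217, 0.1217, 0.1217, 0.1217]  mean=-1.0461  Neff=8.8242  idx=[0, 1, 2, 3, 4, 5, 6, 7, 8]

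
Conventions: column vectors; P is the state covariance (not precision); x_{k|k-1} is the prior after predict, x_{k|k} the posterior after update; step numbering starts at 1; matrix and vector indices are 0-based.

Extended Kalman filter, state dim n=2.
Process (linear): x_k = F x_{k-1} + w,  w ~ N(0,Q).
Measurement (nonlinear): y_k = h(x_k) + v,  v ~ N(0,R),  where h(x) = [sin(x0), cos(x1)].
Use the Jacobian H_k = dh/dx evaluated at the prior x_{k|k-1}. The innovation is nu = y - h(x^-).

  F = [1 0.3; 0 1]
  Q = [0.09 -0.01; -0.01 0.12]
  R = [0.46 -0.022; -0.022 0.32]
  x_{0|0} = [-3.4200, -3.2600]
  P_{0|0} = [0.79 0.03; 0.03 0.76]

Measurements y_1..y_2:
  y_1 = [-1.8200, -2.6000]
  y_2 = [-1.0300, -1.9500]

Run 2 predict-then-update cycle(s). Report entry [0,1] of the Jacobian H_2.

step 1: x^-=[-4.3980, -3.2600]  P^-=[0.9664 0.2480; 0.2480 0.8800]  H_jac=[-0.3092 0.0000; 0.0000 -0.1181]  S=[0.5524 -0.0129; -0.0129 0.3323]  K=[-0.5435 -0.1093; -0.1463 -0.3186]  nu=[-2.7710, -1.6070]  x^+=[-2.7161, -2.3427]  P^+=[0.8008 0.1949; 0.1949 0.8357]
step 2: x^-=[-3.4190, -2.3427]  P^-=[1.0829 0.4356; 0.4356 0.9557]  H_jac=[-0.9618 0.0000; 0.0000 0.7166]  S=[1.4617 -0.3222; -0.3222 0.8107]  K=[-0.6879 0.1116; -0.1101 0.8009]  nu=[-1.3038, -1.2525]  x^+=[-2.6618, -3.2024]  P^+=[0.3316 0.0710; 0.0710 0.3611]

H_jac[0,1] = 0.0000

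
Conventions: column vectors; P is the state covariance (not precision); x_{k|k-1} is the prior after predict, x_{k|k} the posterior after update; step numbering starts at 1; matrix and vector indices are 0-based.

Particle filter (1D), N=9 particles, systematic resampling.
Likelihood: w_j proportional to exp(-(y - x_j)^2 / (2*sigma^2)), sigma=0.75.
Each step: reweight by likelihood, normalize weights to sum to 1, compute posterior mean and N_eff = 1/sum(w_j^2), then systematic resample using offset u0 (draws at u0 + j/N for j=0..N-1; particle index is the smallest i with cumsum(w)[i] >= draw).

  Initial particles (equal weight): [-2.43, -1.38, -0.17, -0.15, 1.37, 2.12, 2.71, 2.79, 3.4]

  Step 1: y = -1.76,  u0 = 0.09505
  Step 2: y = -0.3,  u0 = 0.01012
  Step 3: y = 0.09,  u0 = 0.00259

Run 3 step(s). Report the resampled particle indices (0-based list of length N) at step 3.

step 1: w=[0.3821, 0.5008, 0.0602, 0.0569, 0.0001, 0.0000, 0.0000, 0.0000, 0.0000]  mean=-1.6381  Neff=2.4775  idx=[0, 0, 0, 1, 1, 1, 1, 1, 3]
step 2: w=[0.0063, 0.0063, 0.0063, 0.1264, 0.1264, 0.1264, 0.1264, 0.1264, 0.3493]  mean=-0.9703  Neff=4.9518  idx=[1, 3, 4, 5, 6, 7, 8, 8, 8]
step 3: w=[0.0010, 0.0408, 0.0408, 0.0408, 0.0408, 0.0408, 0.2649, 0.2649, 0.2649]  mean=-0.4035  Neff=4.5683  idx=[1, 3, 6, 6, 6, 7, 7, 8, 8]

resampled_idx = [1, 3, 6, 6, 6, 7, 7, 8, 8]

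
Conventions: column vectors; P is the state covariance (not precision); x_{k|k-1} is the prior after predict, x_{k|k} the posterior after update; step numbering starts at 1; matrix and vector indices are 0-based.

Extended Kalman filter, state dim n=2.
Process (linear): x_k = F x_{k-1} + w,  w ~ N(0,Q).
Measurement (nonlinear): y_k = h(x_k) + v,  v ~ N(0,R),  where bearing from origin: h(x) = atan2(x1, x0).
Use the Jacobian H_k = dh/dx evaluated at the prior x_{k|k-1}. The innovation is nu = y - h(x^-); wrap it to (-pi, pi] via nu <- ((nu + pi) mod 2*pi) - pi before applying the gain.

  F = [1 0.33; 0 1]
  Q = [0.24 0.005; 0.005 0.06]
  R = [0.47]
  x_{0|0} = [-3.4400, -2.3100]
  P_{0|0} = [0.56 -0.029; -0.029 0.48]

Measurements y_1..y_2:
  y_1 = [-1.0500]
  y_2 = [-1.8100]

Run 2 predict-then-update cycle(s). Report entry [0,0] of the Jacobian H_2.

H_jac[0,0] = 0.0852

step 1: x^-=[-4.2023, -2.3100]  P^-=[0.8331 0.1344; 0.1344 0.5400]  H_jac=[0.1005 -0.1827]  S=[0.4915]  K=[0.1203; -0.1733]  nu=[1.5890]  x^+=[-4.0111, -2.5854]  P^+=[0.8260 0.1446; 0.1446 0.5252]
step 2: x^-=[-4.8643, -2.5854]  P^-=[1.2187 0.3230; 0.3230 0.5852]  H_jac=[0.0852 -0.1603]  S=[0.4851]  K=[0.1073; -0.1367]  nu=[0.8431]  x^+=[-4.7738, -2.7006]  P^+=[1.2131 0.3301; 0.3301 0.5762]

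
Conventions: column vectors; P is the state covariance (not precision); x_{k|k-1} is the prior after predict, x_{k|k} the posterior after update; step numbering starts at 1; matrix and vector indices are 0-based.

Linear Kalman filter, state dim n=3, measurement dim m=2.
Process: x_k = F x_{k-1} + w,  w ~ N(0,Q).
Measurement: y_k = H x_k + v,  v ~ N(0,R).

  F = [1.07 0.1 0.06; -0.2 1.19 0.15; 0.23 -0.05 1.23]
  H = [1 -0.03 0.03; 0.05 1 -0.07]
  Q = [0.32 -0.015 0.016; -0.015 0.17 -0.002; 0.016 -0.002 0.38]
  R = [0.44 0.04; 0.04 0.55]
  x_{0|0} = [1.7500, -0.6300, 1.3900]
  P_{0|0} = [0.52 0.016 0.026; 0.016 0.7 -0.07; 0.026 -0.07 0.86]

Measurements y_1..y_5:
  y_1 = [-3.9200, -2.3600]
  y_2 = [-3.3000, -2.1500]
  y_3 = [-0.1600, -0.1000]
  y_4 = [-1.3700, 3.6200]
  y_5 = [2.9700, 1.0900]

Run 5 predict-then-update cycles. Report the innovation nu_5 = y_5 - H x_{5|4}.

step 1: x^-=[1.8929, -0.8912, 2.1437]  P^-=[0.9314 -0.0174 0.2296; -0.0174 1.1673 -0.0118; 0.2296 -0.0118 1.7333]  S=[1.3888 0.0145; 0.0145 1.7264]  K=[0.6759 0.0019; -0.0450 0.6765; 0.2038 -0.0722]  nu=[-5.9039, -1.4134]  x^+=[-2.1005, -1.5815, 1.0425]  P^+=[0.2968 0.0160 0.0393; 0.0160 0.3753 0.0832; 0.0393 0.0832 1.6671]
step 2: x^-=[-2.3432, -1.3055, 0.8783]  P^-=[0.6790 0.0142 0.2719; 0.0142 0.7705 0.3870; 0.2719 0.3870 2.9304]  S=[1.1371 0.0527; 0.0527 1.2819]  K=[0.6040 -0.0021; -0.0245 0.5815; 0.2997 0.1401]  nu=[-1.0224, -0.6658]  x^+=[-2.9593, -1.6676, 0.4786]  P^+=[0.2643 0.0141 0.0620; 0.0141 0.3379 0.2819; 0.0620 0.2819 2.7986]
step 3: x^-=[-3.3045, -1.3208, -0.0086]  P^-=[0.6504 0.0451 0.4017; 0.0451 0.8122 0.8834; 0.4017 0.8834 4.6289]  S=[1.1151 0.0843; 0.0843 1.2645]  K=[0.5929 -0.0004; -0.0026 0.5953; 0.4285 0.4297]  nu=[3.1051, 1.3855]  x^+=[-1.4641, -0.5042, 1.9173]  P^+=[0.2585 0.0174 0.0971; 0.0174 0.3642 0.5398; 0.0971 0.5398 4.1596]
step 4: x^-=[-1.5019, -0.0196, 2.0468]  P^-=[0.6572 0.0933 0.5782; 0.0933 0.9683 1.5023; 0.5782 1.5023 6.6758]  S=[1.1305 0.1316; 0.1316 1.3477]  K=[0.5936 0.0056; 0.0220 0.6418; 0.5633 0.7345]  nu=[0.0699, 3.8580]  x^+=[-1.4387, 2.4581, 4.9197]  P^+=[0.2580 0.0235 0.1369; 0.0235 0.4089 0.8033; 0.1369 0.8033 5.4813]
step 5: x^-=[-0.9984, 3.9508, 5.5974]  P^-=[0.6714 0.1470 0.7597; 0.1470 1.1501 2.1206; 0.7597 2.1206 8.6654]  S=[1.1532 0.1837; 0.1837 1.4568]  K=[0.5962 0.0123; 0.0433 0.6872; 0.6728 0.9806]  nu=[3.9190, -2.4190]  x^+=[1.3085, 2.4579, 5.8621]  P^+=[0.2586 0.0296 0.1706; 0.0296 0.4491 1.0127; 0.1706 1.0127 6.5003]

innov = [3.9190, -2.4190]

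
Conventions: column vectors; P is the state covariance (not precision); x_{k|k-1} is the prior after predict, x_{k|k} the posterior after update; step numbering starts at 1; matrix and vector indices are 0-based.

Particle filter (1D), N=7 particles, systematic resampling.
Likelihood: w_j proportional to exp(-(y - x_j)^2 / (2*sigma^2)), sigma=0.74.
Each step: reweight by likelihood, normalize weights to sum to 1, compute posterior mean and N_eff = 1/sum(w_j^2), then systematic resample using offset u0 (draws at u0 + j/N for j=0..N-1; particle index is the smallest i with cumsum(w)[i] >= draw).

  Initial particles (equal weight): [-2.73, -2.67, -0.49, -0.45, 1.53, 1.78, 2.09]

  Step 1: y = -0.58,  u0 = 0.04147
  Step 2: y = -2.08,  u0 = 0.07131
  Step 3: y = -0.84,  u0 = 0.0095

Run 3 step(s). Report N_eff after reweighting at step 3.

step 1: w=[0.0072, 0.0091, 0.4877, 0.4838, 0.0084, 0.0030, 0.0007]  mean=-0.4808  Neff=2.1182  idx=[2, 2, 2, 2, 3, 3, 3]
step 2: w=[0.1500, 0.1500, 0.1500, 0.1500, 0.1333, 0.1333, 0.1333]  mean=-0.4740  Neff=6.9768  idx=[0, 1, 2, 3, 4, 5, 6]
step 3: w=[0.1445, 0.1445, 0.1445, 0.1445, 0.1407, 0.1407, 0.1407]  mean=-0.4731  Neff=6.9988  idx=[0, 1, 2, 3, 4, 5, 6]

N_eff = 6.9988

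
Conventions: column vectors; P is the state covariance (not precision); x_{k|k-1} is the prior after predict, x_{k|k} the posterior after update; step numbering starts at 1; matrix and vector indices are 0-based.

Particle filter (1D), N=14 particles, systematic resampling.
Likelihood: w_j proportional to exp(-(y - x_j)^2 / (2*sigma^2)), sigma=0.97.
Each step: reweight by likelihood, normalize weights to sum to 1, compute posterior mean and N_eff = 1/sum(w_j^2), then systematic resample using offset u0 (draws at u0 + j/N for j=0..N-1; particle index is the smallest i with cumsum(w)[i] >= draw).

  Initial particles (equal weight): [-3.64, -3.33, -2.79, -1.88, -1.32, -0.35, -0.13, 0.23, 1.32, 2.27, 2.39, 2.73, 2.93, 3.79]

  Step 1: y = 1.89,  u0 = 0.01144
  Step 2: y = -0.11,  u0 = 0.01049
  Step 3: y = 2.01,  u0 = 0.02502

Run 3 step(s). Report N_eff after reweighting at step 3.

N_eff = 6.8664

step 1: w=[0.0000, 0.0000, 0.0000, 0.0001, 0.0009, 0.0156, 0.0256, 0.0518, 0.1887, 0.2077, 0.1963, 0.1541, 0.1262, 0.0329]  mean=2.1065  Neff=6.1879  idx=[5, 7, 8, 8, 9, 9, 9, 10, 10, 10, 11, 11, 12, 12]
step 2: w=[0.3364, 0.3262, 0.1170, 0.1170, 0.0171, 0.0171, 0.0171, 0.0125, 0.0125, 0.0125, 0.0048, 0.0048, 0.0026, 0.0026]  mean=0.5134  Neff=4.0275  idx=[0, 0, 0, 0, 0, 1, 1, 1, 1, 1, 2, 3, 3, 6]
step 3: w=[0.0116, 0.0116, 0.0116, 0.0116, 0.0116, 0.0414, 0.0414, 0.0414, 0.0414, 0.0414, 0.1733, 0.1733, 0.1733, 0.2153]  mean=1.2021  Neff=6.8664  idx=[2, 5, 7, 9, 10, 10, 11, 11, 11, 12, 12, 13, 13, 13]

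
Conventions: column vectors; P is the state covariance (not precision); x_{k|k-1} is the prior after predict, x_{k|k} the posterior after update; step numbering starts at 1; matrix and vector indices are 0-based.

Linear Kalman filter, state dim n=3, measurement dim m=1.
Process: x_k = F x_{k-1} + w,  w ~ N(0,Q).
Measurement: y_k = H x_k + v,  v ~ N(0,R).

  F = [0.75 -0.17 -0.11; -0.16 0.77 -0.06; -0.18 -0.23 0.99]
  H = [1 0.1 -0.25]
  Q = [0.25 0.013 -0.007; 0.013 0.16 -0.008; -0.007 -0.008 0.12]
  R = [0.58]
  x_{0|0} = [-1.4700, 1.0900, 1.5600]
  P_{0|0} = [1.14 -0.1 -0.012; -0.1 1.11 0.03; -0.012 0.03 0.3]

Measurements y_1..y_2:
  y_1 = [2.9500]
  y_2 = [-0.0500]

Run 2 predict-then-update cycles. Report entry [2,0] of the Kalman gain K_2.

step 1: x^-=[-1.4594, 0.9809, 1.5583]  P^-=[0.9556 -0.3295 -0.1494; -0.3295 0.8700 -0.1543; -0.1494 -0.1543 0.4920]  S=[1.5915]  K=[0.6032; -0.1281; -0.1809]  nu=[4.7009]  x^+=[1.3760, 0.3786, 0.7081]  P^+=[0.3765 -0.2065 0.0242; -0.2065 0.8439 -0.1912; 0.0242 -0.1912 0.4400]
step 2: x^-=[0.8898, 0.0289, 0.3662]  P^-=[0.5330 -0.2510 0.0024; -0.2510 0.7406 -0.3037; 0.0024 -0.3037 0.6694]  S=[1.1261]  K=[0.4505; -0.0897; -0.1735]  nu=[-0.8511]  x^+=[0.5063, 0.1053, 0.5139]  P^+=[0.3045 -0.2055 0.0904; -0.2055 0.7315 -0.3212; 0.0904 -0.3212 0.6355]

K[2,0] = -0.1735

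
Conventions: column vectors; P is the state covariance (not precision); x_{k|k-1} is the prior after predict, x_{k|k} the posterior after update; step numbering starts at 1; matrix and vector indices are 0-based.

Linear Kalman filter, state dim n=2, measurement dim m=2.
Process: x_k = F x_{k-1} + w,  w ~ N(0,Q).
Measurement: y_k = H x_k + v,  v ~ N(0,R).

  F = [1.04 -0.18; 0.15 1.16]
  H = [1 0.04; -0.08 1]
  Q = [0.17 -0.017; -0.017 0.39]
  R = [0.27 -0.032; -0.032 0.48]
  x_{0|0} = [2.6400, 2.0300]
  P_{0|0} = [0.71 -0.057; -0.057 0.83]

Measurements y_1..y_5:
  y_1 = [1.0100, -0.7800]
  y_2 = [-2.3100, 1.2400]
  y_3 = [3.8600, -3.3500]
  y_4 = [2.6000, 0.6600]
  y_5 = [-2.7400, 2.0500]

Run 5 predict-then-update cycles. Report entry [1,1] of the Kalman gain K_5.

step 1: x^-=[2.3802, 2.7508]  P^-=[0.9862 -0.1468; -0.1468 1.5030]  S=[1.2468 -0.1971; -0.1971 2.0128]  K=[0.7806 -0.0357; 0.0502 0.7575]  nu=[-1.4802, -3.3404]  x^+=[1.3440, 0.1462]  P^+=[0.2129 -0.0251; -0.0251 0.3600]
step 2: x^-=[1.3714, 0.3712]  P^-=[0.4213 -0.0885; -0.0885 0.8704]  S=[0.6856 -0.1191; -0.1191 1.3673]  K=[0.6029 -0.0369; 0.0337 0.6447]  nu=[-3.6962, 0.9785]  x^+=[-0.8933, 0.8775]  P^+=[0.1649 -0.0238; -0.0238 0.3065]
step 3: x^-=[-1.0870, 0.8840]  P^-=[0.3672 -0.0833; -0.0833 0.7978]  S=[0.6318 -0.1125; -0.1125 1.2935]  K=[0.5692 -0.0376; 0.0299 0.6245]  nu=[4.9116, -4.3209]  x^+=[1.8714, -1.6680]  P^+=[0.1558 -0.0238; -0.0238 0.2969]
step 4: x^-=[2.2465, -1.6542]  P^-=[0.3571 -0.0828; -0.0828 0.7848]  S=[0.6217 -0.1117; -0.1117 1.2803]  K=[0.5622 -0.0379; 0.0289 0.6206]  nu=[0.4197, 2.4939]  x^+=[2.3879, -0.0943]  P^+=[0.1540 -0.0239; -0.0239 0.2951]
step 5: x^-=[2.5004, 0.2488]  P^-=[0.3550 -0.0827; -0.0827 0.7822]  S=[0.6197 -0.1116; -0.1116 1.2777]  K=[0.5608 -0.0380; 0.0286 0.6199]  nu=[-5.2503, 2.0012]  x^+=[-0.5198, 1.3392]  P^+=[0.1536 -0.0239; -0.0239 0.2947]

K[1,1] = 0.6199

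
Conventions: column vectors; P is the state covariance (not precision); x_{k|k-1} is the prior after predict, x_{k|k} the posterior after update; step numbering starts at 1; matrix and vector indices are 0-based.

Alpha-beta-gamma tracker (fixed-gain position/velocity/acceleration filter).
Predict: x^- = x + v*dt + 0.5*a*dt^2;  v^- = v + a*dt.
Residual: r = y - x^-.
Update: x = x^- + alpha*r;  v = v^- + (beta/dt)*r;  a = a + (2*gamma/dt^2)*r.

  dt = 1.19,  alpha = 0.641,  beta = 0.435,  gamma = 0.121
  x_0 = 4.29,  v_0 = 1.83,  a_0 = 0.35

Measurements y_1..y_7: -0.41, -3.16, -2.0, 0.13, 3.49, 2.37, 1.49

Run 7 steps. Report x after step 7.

x_post = 3.9135

step 1: x_pred=6.7155  r=-7.1255  x^+=2.1481  v^+=-0.3582  a^+=-0.8677
step 2: x_pred=1.1074  r=-4.2674  x^+=-1.6280  v^+=-2.9507  a^+=-1.5970
step 3: x_pred=-6.2701  r=4.2701  x^+=-3.5330  v^+=-3.2902  a^+=-0.8672
step 4: x_pred=-8.0623  r=8.1923  x^+=-2.8110  v^+=-1.3275  a^+=0.5328
step 5: x_pred=-4.0136  r=7.5036  x^+=0.7962  v^+=2.0494  a^+=1.8151
step 6: x_pred=4.5201  r=-2.1501  x^+=3.1419  v^+=3.4233  a^+=1.4476
step 7: x_pred=8.2406  r=-6.7506  x^+=3.9135  v^+=2.6783  a^+=0.2940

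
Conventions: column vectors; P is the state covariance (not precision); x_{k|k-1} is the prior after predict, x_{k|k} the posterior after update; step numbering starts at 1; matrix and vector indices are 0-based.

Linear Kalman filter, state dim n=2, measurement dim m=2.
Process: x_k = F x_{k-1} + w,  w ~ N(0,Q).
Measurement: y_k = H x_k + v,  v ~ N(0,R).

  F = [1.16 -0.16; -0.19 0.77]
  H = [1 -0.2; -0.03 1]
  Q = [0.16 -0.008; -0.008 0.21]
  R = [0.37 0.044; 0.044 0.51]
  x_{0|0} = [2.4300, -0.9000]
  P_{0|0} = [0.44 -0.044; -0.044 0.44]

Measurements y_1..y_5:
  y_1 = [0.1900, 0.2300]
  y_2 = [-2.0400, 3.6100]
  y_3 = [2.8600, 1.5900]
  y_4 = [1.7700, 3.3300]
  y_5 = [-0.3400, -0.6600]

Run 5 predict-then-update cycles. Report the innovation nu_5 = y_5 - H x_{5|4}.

innov = [-1.5849, -1.5251]

step 1: x^-=[2.9628, -1.1547]  P^-=[0.7797 -0.1998; -0.1998 0.4996]  S=[1.2496 -0.2803; -0.2803 1.0223]  K=[0.6467 -0.0410; -0.1374 0.4569]  nu=[-3.0037, 1.4736]  x^+=[0.9598, -0.0688]  P^+=[0.2404 0.0148; 0.0148 0.2274]
step 2: x^-=[1.1244, -0.2353]  P^-=[0.4839 -0.0754; -0.0754 0.3492]  S=[0.8980 -0.1162; -0.1162 0.8642]  K=[0.5518 -0.0298; -0.1110 0.3918]  nu=[-3.2114, 3.8790]  x^+=[-0.7633, 1.6410]  P^+=[0.2059 0.0152; 0.0152 0.1954]
step 3: x^-=[-1.1480, 1.4086]  P^-=[0.4364 -0.0634; -0.0634 0.3288]  S=[0.8449 -0.0986; -0.0986 0.8430]  K=[0.5281 -0.0289; -0.1085 0.3796]  nu=[4.2898, 0.1470]  x^+=[1.1133, 0.9988]  P^+=[0.1970 0.0144; 0.0144 0.1893]
step 4: x^-=[1.1316, 0.5575]  P^-=[0.4246 -0.0614; -0.0614 0.3251]  S=[0.8322 -0.0956; -0.0956 0.8392]  K=[0.5217 -0.0290; -0.1086 0.3772]  nu=[0.7499, 2.8064]  x^+=[1.4414, 1.5347]  P^+=[0.1945 0.0140; 0.0140 0.1880]
step 5: x^-=[1.4265, 0.9079]  P^-=[0.4214 -0.0611; -0.0611 0.3244]  S=[0.8288 -0.0950; -0.0950 0.8385]  K=[0.5198 -0.0291; -0.1088 0.3768]  nu=[-1.5849, -1.5251]  x^+=[0.6469, 0.5058]  P^+=[0.1938 0.0139; 0.0139 0.1878]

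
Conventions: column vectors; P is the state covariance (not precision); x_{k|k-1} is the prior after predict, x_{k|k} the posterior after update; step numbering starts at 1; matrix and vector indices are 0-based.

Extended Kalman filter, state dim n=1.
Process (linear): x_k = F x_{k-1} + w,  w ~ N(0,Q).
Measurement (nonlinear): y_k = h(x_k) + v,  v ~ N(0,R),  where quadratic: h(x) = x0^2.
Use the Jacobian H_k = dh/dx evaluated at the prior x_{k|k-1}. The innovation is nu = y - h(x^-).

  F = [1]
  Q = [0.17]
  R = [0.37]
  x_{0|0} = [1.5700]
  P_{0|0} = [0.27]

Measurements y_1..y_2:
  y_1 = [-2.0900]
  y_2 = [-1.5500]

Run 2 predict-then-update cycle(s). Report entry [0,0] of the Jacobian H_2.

H_jac[0,0] = 0.4668

step 1: x^-=[1.5700]  P^-=[0.4400]  H_jac=[3.1400]  S=[4.7082]  K=[0.2934]  nu=[-4.5549]  x^+=[0.2334]  P^+=[0.0346]
step 2: x^-=[0.2334]  P^-=[0.2046]  H_jac=[0.4668]  S=[0.4146]  K=[0.2303]  nu=[-1.6045]  x^+=[-0.1362]  P^+=[0.1826]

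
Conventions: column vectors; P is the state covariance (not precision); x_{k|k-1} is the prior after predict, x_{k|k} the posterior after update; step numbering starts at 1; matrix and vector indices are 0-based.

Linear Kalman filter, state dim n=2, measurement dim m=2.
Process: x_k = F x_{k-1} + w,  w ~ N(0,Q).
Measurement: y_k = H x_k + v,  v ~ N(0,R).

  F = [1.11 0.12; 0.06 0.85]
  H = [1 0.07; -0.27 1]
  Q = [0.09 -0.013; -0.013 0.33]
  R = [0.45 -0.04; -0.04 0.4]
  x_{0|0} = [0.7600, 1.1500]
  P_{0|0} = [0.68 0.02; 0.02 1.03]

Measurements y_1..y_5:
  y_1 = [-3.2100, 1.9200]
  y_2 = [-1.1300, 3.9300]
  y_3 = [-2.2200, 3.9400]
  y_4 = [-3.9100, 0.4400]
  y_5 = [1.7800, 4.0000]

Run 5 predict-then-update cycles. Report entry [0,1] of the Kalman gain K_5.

step 1: x^-=[0.9816, 1.0231]  P^-=[0.9480 0.1564; 0.1564 1.0787]  S=[1.4252 -0.0670; -0.0670 1.4633]  K=[0.6711 -0.0373; 0.1964 0.7173]  nu=[-4.2632, 1.1619]  x^+=[-1.9228, 1.0191]  P^+=[0.3007 0.0394; 0.0394 0.2897]
step 2: x^-=[-2.0120, 0.7508]  P^-=[0.4752 0.0741; 0.0741 0.5444]  S=[0.9382 -0.0575; -0.0575 0.9391]  K=[0.5104 -0.0265; 0.1544 0.5679]  nu=[0.8295, 2.6359]  x^+=[-1.6585, 2.3758]  P^+=[0.2286 0.0307; 0.0307 0.2293]
step 3: x^-=[-1.5559, 1.9200]  P^-=[0.3831 0.0548; 0.0548 0.4996]  S=[0.8432 -0.0547; -0.0547 0.8979]  K=[0.4572 -0.0263; 0.1421 0.5486]  nu=[-0.7985, 1.6000]  x^+=[-1.9630, 2.6842]  P^+=[0.2049 0.0265; 0.0265 0.2209]
step 4: x^-=[-1.8569, 2.1638]  P^-=[0.3527 0.0484; 0.0484 0.4930]  S=[0.8119 -0.0533; -0.0533 0.8926]  K=[0.4369 -0.0264; 0.1379 0.5459]  nu=[-2.2046, -2.2251]  x^+=[-2.7612, 0.6449]  P^+=[0.1959 0.0249; 0.0249 0.2196]
step 5: x^-=[-2.9876, 0.3825]  P^-=[0.3412 0.0461; 0.0461 0.4919]  S=[0.8000 -0.0525; -0.0525 0.8919]  K=[0.4287 -0.0264; 0.1364 0.5456]  nu=[4.7408, 2.8108]  x^+=[-1.0292, 2.5628]  P^+=[0.1923 0.0242; 0.0242 0.2193]

K[0,1] = -0.0264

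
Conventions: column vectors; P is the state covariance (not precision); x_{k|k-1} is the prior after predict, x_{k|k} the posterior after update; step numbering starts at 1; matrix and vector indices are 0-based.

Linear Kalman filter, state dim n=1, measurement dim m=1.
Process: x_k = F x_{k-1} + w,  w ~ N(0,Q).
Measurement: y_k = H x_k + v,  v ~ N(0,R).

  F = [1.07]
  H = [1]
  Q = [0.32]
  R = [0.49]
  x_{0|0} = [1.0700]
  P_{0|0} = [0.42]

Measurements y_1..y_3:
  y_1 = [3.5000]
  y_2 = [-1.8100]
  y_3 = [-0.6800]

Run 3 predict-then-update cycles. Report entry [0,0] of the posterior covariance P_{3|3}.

P_post[0,0] = 0.2782

step 1: x^-=[1.1449]  P^-=[0.8009]  S=[1.2909]  K=[0.6204]  nu=[2.3551]  x^+=[2.6060]  P^+=[0.3040]
step 2: x^-=[2.7884]  P^-=[0.6680]  S=[1.1580]  K=[0.5769]  nu=[-4.5984]  x^+=[0.1357]  P^+=[0.2827]
step 3: x^-=[0.1452]  P^-=[0.6436]  S=[1.1336]  K=[0.5678]  nu=[-0.8252]  x^+=[-0.3233]  P^+=[0.2782]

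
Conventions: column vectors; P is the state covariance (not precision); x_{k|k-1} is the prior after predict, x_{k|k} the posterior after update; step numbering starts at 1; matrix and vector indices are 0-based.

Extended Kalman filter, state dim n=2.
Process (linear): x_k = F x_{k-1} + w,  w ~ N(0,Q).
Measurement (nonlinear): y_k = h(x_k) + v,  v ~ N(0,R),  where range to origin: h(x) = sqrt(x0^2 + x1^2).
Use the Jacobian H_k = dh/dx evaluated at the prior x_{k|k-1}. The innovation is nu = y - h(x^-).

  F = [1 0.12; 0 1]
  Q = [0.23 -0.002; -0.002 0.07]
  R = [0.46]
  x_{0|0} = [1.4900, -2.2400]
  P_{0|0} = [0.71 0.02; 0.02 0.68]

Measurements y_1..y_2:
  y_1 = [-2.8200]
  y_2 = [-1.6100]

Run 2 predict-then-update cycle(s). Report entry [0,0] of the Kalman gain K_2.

K[0,0] = -0.4603

step 1: x^-=[1.2212, -2.2400]  P^-=[0.9546 0.0996; 0.0996 0.7500]  H_jac=[0.4787 -0.8780]  S=[1.1732]  K=[0.3149; -0.5207]  nu=[-5.3713]  x^+=[-0.4705, 0.5566]  P^+=[0.8382 0.2920; 0.2920 0.4320]
step 2: x^-=[-0.4037, 0.5566]  P^-=[1.1445 0.3418; 0.3418 0.5020]  H_jac=[-0.5871 0.8095]  S=[0.8585]  K=[-0.4603; 0.2396]  nu=[-2.2976]  x^+=[0.6540, 0.0062]  P^+=[0.9626 0.4365; 0.4365 0.4527]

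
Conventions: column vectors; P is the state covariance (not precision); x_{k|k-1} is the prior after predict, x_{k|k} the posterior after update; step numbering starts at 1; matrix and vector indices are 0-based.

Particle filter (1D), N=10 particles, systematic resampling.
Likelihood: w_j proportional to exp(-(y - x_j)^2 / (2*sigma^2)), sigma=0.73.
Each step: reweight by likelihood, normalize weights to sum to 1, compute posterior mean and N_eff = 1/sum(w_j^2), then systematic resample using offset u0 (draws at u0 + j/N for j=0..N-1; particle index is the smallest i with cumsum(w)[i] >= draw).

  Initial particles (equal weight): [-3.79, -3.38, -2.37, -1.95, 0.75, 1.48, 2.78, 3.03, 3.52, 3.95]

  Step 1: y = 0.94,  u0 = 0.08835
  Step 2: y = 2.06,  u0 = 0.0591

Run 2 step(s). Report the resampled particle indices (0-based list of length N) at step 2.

resampled_idx = [1, 3, 5, 5, 6, 7, 7, 8, 8, 9]

step 1: w=[0.0000, 0.0000, 0.0000, 0.0002, 0.5406, 0.4254, 0.0233, 0.0093, 0.0011, 0.0001]  mean=1.1318  Neff=2.1106  idx=[4, 4, 4, 4, 4, 5, 5, 5, 5, 6]
step 2: w=[0.0441, 0.0441, 0.0441, 0.0441, 0.0441, 0.1609, 0.1609, 0.1609, 0.1609, 0.1357]  mean=1.4954  Neff=7.5899  idx=[1, 3, 5, 5, 6, 7, 7, 8, 8, 9]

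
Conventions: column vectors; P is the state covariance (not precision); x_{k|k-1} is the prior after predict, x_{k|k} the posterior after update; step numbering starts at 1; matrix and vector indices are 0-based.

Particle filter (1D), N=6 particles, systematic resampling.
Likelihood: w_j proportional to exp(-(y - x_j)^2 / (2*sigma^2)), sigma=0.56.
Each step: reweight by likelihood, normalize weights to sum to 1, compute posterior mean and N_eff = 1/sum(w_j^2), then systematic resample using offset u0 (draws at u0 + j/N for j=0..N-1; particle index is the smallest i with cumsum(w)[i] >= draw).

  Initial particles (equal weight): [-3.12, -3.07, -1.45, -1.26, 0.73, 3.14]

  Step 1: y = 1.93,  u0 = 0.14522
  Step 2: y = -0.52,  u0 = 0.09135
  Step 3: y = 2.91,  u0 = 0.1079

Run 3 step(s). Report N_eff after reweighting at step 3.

step 1: w=[0.0000, 0.0000, 0.0000, 0.0000, 0.5096, 0.4904]  mean=1.9119  Neff=1.9993  idx=[4, 4, 4, 5, 5, 5]
step 2: w=[0.3333, 0.3333, 0.3333, 0.0000, 0.0000, 0.0000]  mean=0.7300  Neff=3.0000  idx=[0, 0, 1, 1, 2, 2]
step 3: w=[0.1667, 0.1667, 0.1667, 0.1667, 0.1667, 0.1667]  mean=0.7300  Neff=6.0000  idx=[0, 1, 2, 3, 4, 5]

N_eff = 6.0000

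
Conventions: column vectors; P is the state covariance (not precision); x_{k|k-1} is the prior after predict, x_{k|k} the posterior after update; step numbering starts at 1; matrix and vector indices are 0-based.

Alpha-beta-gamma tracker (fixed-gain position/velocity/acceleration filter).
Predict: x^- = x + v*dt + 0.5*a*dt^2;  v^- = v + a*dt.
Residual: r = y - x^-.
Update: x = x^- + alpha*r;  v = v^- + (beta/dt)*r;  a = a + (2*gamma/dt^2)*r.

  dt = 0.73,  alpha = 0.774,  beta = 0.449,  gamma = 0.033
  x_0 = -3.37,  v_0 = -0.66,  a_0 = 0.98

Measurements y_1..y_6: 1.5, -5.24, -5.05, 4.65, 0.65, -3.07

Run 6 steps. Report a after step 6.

step 1: x_pred=-3.5907  r=5.0907  x^+=0.3495  v^+=3.1865  a^+=1.6105
step 2: x_pred=3.1048  r=-8.3448  x^+=-3.3541  v^+=-0.7704  a^+=0.5770
step 3: x_pred=-3.7628  r=-1.2872  x^+=-4.7591  v^+=-1.1410  a^+=0.4176
step 4: x_pred=-5.4807  r=10.1307  x^+=2.3605  v^+=5.3949  a^+=1.6723
step 5: x_pred=6.7443  r=-6.0943  x^+=2.0273  v^+=2.8673  a^+=0.9175
step 6: x_pred=4.3649  r=-7.4349  x^+=-1.3897  v^+=-1.0360  a^+=-0.0033

a_post = -0.0033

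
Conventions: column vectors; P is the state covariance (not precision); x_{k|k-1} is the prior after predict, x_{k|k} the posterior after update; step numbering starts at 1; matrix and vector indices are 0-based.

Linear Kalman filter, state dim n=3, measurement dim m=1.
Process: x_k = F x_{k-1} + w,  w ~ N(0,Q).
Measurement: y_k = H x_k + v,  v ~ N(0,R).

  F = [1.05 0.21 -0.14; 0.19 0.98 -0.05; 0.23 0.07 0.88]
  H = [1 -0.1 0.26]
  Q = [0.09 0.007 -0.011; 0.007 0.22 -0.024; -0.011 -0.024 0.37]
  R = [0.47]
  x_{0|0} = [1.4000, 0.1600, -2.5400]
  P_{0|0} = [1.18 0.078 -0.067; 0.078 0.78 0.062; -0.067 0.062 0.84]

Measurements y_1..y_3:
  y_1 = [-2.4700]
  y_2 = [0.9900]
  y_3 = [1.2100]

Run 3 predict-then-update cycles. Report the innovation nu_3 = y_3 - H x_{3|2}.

innov = [0.6175]

step 1: x^-=[1.8592, 0.5498, -1.9020]  P^-=[1.4923 0.4883 0.1425; 0.4883 1.0381 0.1056; 0.1425 0.1056 1.0698]  S=[2.0159]  K=[0.7344; 0.2044; 0.2034]  nu=[-3.7797]  x^+=[-0.9166, -0.2226, -2.6710]  P^+=[0.4050 0.1858 -0.1587; 0.1858 0.9539 0.0217; -0.1587 0.0217 0.9863]
step 2: x^-=[-0.6352, -0.2588, -2.5768]  P^-=[0.7252 0.4989 -0.1357; 0.4989 1.2232 0.0541; -0.1357 0.0541 1.1043]  S=[1.1089]  K=[0.5772; 0.3523; 0.1316]  nu=[2.2693]  x^+=[0.6745, 0.5407, -2.2781]  P^+=[0.3558 0.2735 -0.2200; 0.2735 1.0856 0.0026; -0.2200 0.0026 1.0851]
step 3: x^-=[1.1407, 0.7720, -1.8117]  P^-=[0.7365 0.6183 -0.2052; 0.6183 1.3839 0.0515; -0.2052 0.0515 1.1545]  S=[1.0654]  K=[0.5832; 0.4631; 0.0843]  nu=[0.6175]  x^+=[1.5009, 1.0579, -1.7597]  P^+=[0.3742 0.3306 -0.2576; 0.3306 1.1555 0.0100; -0.2576 0.0100 1.1470]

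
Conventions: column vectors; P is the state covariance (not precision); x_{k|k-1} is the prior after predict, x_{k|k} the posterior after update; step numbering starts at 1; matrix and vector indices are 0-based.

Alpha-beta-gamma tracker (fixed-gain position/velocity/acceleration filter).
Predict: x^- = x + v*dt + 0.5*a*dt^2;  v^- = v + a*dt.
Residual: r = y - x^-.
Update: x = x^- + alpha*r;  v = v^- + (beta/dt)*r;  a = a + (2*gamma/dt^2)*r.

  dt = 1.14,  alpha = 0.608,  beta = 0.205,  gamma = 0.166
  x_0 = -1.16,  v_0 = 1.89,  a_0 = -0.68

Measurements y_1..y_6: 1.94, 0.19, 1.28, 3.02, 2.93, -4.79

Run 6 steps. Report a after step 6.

a_post = -1.0992

step 1: x_pred=0.5527  r=1.3873  x^+=1.3962  v^+=1.3643  a^+=-0.3256
step 2: x_pred=2.7399  r=-2.5499  x^+=1.1896  v^+=0.5345  a^+=-0.9770
step 3: x_pred=1.1641  r=0.1159  x^+=1.2346  v^+=-0.5584  a^+=-0.9474
step 4: x_pred=-0.0176  r=3.0376  x^+=1.8293  v^+=-1.0922  a^+=-0.1714
step 5: x_pred=0.4728  r=2.4572  x^+=1.9668  v^+=-0.8457  a^+=0.4563
step 6: x_pred=1.2992  r=-6.0892  x^+=-2.4030  v^+=-1.4205  a^+=-1.0992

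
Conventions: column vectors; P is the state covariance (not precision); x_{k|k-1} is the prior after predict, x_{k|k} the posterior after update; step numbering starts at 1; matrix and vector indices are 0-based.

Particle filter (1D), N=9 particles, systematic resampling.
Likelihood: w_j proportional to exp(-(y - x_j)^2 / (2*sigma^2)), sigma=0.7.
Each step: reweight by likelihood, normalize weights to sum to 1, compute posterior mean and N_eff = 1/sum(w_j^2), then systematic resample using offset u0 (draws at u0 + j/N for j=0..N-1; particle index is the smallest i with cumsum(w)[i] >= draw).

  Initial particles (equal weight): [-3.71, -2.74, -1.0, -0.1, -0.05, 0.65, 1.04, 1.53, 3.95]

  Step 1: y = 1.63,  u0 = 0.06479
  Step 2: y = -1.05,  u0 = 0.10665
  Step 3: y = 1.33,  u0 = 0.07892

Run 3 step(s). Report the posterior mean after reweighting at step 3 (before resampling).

post_mean = 0.8887

step 1: w=[0.0000, 0.0000, 0.0004, 0.0217, 0.0258, 0.1726, 0.3224, 0.4552, 0.0019]  mean=1.1476  Neff=2.9232  idx=[5, 5, 6, 6, 6, 7, 7, 7, 7]
step 2: w=[0.3637, 0.3637, 0.0805, 0.0805, 0.0805, 0.0078, 0.0078, 0.0078, 0.0078]  mean=0.7716  Neff=3.5184  idx=[0, 0, 0, 1, 1, 1, 2, 3, 8]
step 3: w=[0.0954, 0.0954, 0.0954, 0.0954, 0.0954, 0.0954, 0.1404, 0.1404, 0.1468]  mean=0.8887  Neff=8.6523  idx=[0, 1, 3, 4, 5, 6, 7, 8, 8]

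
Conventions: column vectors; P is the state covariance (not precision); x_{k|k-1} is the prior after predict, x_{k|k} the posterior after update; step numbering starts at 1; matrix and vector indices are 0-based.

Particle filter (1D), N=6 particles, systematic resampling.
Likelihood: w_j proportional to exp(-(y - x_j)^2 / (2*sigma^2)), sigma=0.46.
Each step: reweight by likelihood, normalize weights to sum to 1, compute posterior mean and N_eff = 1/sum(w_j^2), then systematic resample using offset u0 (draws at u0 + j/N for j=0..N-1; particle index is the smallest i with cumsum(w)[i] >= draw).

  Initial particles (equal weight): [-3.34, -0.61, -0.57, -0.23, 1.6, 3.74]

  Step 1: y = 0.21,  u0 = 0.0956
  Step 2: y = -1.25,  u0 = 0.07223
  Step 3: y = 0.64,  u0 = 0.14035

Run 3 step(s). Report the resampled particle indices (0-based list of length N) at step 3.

resampled_idx = [2, 4, 4, 5, 5, 5]

step 1: w=[0.0000, 0.1882, 0.2189, 0.5833, 0.0096, 0.0000]  mean=-0.3584  Neff=2.3602  idx=[1, 2, 3, 3, 3, 3]
step 2: w=[0.3592, 0.3171, 0.0809, 0.0809, 0.0809, 0.0809]  mean=-0.4743  Neff=3.9095  idx=[0, 0, 1, 1, 2, 4]
step 3: w=[0.0557, 0.0557, 0.0703, 0.0703, 0.3740, 0.3740]  mean=-0.3202  Neff=3.3809  idx=[2, 4, 4, 5, 5, 5]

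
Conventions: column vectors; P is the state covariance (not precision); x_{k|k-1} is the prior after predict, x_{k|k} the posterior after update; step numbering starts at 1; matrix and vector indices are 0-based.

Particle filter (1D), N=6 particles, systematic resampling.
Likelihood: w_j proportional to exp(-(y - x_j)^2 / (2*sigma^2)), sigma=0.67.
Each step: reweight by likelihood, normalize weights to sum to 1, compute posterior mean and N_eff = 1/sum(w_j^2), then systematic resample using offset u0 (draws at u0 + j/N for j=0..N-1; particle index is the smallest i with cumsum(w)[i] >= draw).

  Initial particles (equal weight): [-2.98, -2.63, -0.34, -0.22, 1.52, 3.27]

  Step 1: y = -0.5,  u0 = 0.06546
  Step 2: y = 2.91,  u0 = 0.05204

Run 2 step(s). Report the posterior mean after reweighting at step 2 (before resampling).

step 1: w=[0.0006, 0.0034, 0.5098, 0.4807, 0.0056, 0.0000]  mean=-0.2811  Neff=2.0365  idx=[2, 2, 2, 3, 3, 3]
step 2: w=[0.0996, 0.0996, 0.0996, 0.2337, 0.2337, 0.2337]  mean=-0.2559  Neff=5.1642  idx=[0, 2, 3, 4, 4, 5]

post_mean = -0.2559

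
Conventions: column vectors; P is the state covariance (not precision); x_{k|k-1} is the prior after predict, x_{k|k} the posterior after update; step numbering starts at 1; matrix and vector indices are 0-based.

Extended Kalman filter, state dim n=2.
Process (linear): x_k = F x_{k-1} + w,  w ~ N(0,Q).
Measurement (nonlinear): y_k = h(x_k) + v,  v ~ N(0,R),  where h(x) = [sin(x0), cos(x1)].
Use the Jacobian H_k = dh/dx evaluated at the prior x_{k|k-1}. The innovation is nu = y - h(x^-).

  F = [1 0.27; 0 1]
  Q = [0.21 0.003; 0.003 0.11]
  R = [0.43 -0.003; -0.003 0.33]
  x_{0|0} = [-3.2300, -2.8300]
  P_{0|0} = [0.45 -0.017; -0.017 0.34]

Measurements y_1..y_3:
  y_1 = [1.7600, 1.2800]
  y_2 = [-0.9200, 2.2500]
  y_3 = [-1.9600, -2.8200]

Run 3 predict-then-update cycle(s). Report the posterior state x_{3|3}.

step 1: x^-=[-3.9941, -2.8300]  P^-=[0.6756 0.0778; 0.0778 0.4500]  H_jac=[-0.6581 0.0000; 0.0000 0.3066]  S=[0.7226 -0.0187; -0.0187 0.3723]  K=[-0.6144 0.0332; -0.0613 0.3675]  nu=[1.0071, 2.2318]  x^+=[-4.5388, -2.0716]  P^+=[0.4016 0.0418; 0.0418 0.3962]
step 2: x^-=[-5.0981, -2.0716]  P^-=[0.6631 0.1517; 0.1517 0.5062]  H_jac=[0.3762 0.0000; 0.0000 0.8772]  S=[0.5238 0.0471; 0.0471 0.7195]  K=[0.4623 0.1547; 0.0538 0.6136]  nu=[-1.8465, 2.7301]  x^+=[-5.5293, -0.4958]  P^+=[0.5271 0.0566; 0.0566 0.2307]
step 3: x^-=[-5.6631, -0.4958]  P^-=[0.7845 0.1219; 0.1219 0.3407]  H_jac=[0.8139 0.0000; 0.0000 0.4757]  S=[0.9496 0.0442; 0.0442 0.4071]  K=[0.6691 0.0698; 0.0864 0.3887]  nu=[-2.5411, -3.6996]  x^+=[-7.6217, -2.1534]  P^+=[0.3533 0.0442; 0.0442 0.2691]

x_post = [-7.6217, -2.1534]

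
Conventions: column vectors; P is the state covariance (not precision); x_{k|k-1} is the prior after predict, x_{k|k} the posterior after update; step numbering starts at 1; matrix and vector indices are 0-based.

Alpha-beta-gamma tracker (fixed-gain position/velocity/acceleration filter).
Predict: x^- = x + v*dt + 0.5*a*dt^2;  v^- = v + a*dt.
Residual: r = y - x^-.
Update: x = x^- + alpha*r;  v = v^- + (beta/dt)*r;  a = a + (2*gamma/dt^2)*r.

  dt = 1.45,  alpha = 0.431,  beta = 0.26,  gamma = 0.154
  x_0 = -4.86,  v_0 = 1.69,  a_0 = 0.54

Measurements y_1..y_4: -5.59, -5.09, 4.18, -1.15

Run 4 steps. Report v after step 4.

v_post = 0.8661

step 1: x_pred=-1.8418  r=-3.7482  x^+=-3.4573  v^+=1.8009  a^+=-0.0091
step 2: x_pred=-0.8555  r=-4.2345  x^+=-2.6806  v^+=1.0285  a^+=-0.6294
step 3: x_pred=-1.8510  r=6.0310  x^+=0.7484  v^+=1.1972  a^+=0.2541
step 4: x_pred=2.7515  r=-3.9015  x^+=1.0700  v^+=0.8661  a^+=-0.3174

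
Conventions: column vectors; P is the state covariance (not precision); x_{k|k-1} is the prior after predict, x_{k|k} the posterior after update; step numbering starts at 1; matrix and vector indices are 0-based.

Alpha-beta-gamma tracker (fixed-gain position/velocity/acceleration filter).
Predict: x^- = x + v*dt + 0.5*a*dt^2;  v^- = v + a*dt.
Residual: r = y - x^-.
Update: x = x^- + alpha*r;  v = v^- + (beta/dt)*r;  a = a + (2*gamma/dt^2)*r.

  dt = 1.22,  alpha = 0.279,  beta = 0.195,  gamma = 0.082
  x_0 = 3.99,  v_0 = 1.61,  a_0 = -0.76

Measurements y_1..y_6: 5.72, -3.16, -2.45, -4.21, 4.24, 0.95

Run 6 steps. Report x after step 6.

x_post = -10.8616

step 1: x_pred=5.3886  r=0.3314  x^+=5.4811  v^+=0.7358  a^+=-0.7235
step 2: x_pred=5.8403  r=-9.0003  x^+=3.3292  v^+=-1.5855  a^+=-1.7152
step 3: x_pred=0.1185  r=-2.5685  x^+=-0.5981  v^+=-4.0885  a^+=-1.9982
step 4: x_pred=-7.0732  r=2.8632  x^+=-6.2743  v^+=-6.0687  a^+=-1.6827
step 5: x_pred=-14.9304  r=19.1704  x^+=-9.5819  v^+=-5.0575  a^+=0.4296
step 6: x_pred=-15.4323  r=16.3823  x^+=-10.8616  v^+=-1.9149  a^+=2.2347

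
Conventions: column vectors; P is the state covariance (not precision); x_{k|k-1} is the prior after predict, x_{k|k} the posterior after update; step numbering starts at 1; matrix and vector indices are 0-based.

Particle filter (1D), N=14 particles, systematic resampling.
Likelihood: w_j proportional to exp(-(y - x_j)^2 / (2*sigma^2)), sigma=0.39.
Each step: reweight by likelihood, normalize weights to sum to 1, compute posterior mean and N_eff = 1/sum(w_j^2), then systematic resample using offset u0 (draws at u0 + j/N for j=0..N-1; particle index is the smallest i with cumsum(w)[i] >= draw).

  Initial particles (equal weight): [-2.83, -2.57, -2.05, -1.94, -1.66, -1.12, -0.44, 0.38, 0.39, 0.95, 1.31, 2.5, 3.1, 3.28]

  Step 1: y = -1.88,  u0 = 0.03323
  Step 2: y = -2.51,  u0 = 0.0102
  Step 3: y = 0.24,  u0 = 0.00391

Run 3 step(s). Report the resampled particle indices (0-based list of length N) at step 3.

resampled_idx = [3, 5, 7, 9, 9, 10, 10, 10, 11, 11, 12, 12, 13, 13]

step 1: w=[0.0163, 0.0661, 0.2876, 0.3125, 0.2697, 0.0474, 0.0003, 0.0000, 0.0000, 0.0000, 0.0000, 0.0000, 0.0000, 0.0000]  mean=-1.9129  Neff=3.8455  idx=[1, 2, 2, 2, 2, 3, 3, 3, 3, 3, 4, 4, 4, 5]
step 2: w=[0.1983, 0.1001, 0.1001, 0.1001, 0.1001, 0.0690, 0.0690, 0.0690, 0.0690, 0.0690, 0.0187, 0.0187, 0.0187, 0.0004]  mean=-2.0930  Neff=9.5915  idx=[0, 0, 0, 1, 1, 2, 3, 4, 4, 5, 6, 7, 8, 9]
step 3: w=[0.0000, 0.0000, 0.0000, 0.0321, 0.0321, 0.0321, 0.0321, 0.0321, 0.0321, 0.1615, 0.1615, 0.1615, 0.1615, 0.1615]  mean=-1.9612  Neff=7.3211  idx=[3, 5, 7, 9, 9, 10, 10, 10, 11, 11, 12, 12, 13, 13]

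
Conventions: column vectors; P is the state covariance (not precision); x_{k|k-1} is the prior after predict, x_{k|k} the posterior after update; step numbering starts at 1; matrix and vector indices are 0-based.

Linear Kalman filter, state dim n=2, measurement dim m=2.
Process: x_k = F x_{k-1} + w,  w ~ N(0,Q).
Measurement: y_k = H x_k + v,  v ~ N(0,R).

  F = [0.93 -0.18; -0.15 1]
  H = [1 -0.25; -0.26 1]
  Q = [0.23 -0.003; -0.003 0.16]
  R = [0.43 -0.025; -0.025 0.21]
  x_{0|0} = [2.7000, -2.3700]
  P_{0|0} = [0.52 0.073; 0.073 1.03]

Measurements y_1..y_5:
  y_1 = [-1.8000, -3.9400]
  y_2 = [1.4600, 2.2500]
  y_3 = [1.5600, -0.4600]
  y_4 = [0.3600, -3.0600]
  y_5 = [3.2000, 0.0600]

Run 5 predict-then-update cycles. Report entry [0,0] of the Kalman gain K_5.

K[0,0] = 0.4629

step 1: x^-=[2.9376, -2.7750]  P^-=[0.6887 -0.1911; -0.1911 1.1798]  S=[1.2880 -0.7025; -0.7025 1.5357]  K=[0.5867 0.0274; 0.0790 0.8367]  nu=[-5.4314, -0.4012]  x^+=[-0.2601, -3.5400]  P^+=[0.2667 0.0604; 0.0604 0.1895]
step 2: x^-=[0.3953, -3.5009]  P^-=[0.4466 -0.0165; -0.0165 0.3373]  S=[0.9059 -0.2430; -0.2430 0.5861]  K=[0.4915 -0.0225; 0.0507 0.6039]  nu=[0.1895, 5.8537]  x^+=[0.3570, 0.0437]  P^+=[0.2221 0.0407; 0.0407 0.1361]
step 3: x^-=[0.3241, -0.0099]  P^-=[0.4129 -0.0195; -0.0195 0.2889]  S=[0.8707 -0.2253; -0.2253 0.5370]  K=[0.4697 -0.0391; 0.0408 0.5646]  nu=[1.2334, -0.3658]  x^+=[0.9177, -0.1662]  P^+=[0.2117 0.0351; 0.0351 0.1267]
step 4: x^-=[0.8834, -0.3038]  P^-=[0.4055 -0.0218; -0.0218 0.2809]  S=[0.8639 -0.2238; -0.2238 0.5296]  K=[0.4643 -0.0439; 0.0378 0.5571]  nu=[-0.5993, -2.5265]  x^+=[0.7161, -1.7339]  P^+=[0.2091 0.0335; 0.0335 0.1248]
step 5: x^-=[0.9781, -1.8413]  P^-=[0.4037 -0.0225; -0.0225 0.2794]  S=[0.8624 -0.2238; -0.2238 0.5284]  K=[0.4629 -0.0452; 0.0370 0.5555]  nu=[1.7616, 2.1556]  x^+=[1.6960, -0.5785]  P^+=[0.2085 0.0331; 0.0331 0.1244]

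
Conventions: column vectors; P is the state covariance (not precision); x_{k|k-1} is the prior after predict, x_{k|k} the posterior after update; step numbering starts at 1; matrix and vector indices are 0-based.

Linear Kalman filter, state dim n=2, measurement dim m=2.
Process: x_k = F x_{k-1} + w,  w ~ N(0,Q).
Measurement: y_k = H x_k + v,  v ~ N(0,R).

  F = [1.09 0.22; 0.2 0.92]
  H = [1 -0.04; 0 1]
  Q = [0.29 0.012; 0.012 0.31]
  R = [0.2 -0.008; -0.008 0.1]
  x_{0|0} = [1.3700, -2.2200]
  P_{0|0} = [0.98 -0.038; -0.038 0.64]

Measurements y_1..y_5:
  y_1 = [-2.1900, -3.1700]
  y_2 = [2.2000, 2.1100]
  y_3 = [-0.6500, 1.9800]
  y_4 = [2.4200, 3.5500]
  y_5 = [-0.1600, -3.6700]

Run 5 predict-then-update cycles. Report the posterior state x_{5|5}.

x_post = [0.3658, -2.2740]

step 1: x^-=[1.0049, -1.7684]  P^-=[1.4671 0.3154; 0.3154 0.8769]  S=[1.6433 0.2723; 0.2723 0.9769]  K=[0.8719 0.0798; 0.0229 0.8913]  nu=[-3.2656, -1.4016]  x^+=[-1.9542, -3.0923]  P^+=[0.1738 0.0010; 0.0010 0.0889]
step 2: x^-=[-2.8104, -3.2358]  P^-=[0.5013 0.0689; 0.0689 0.3926]  S=[0.6964 0.0452; 0.0452 0.4926]  K=[0.7110 0.0747; 0.0248 0.7947]  nu=[4.8810, 5.3458]  x^+=[1.0591, 1.1338]  P^+=[0.1417 0.0018; 0.0018 0.0793]
step 3: x^-=[1.4038, 1.2549]  P^-=[0.4630 0.0608; 0.0608 0.3834]  S=[0.6588 0.0375; 0.0375 0.4834]  K=[0.6951 0.0719; 0.0240 0.7913]  nu=[-2.0036, 0.7251]  x^+=[0.0633, 1.7805]  P^+=[0.1385 0.0016; 0.0016 0.0789]
step 4: x^-=[0.4607, 1.6508]  P^-=[0.4592 0.0599; 0.0599 0.3830]  S=[0.6550 0.0366; 0.0366 0.4830]  K=[0.6934 0.0715; 0.0239 0.7911]  nu=[2.0253, 1.8992]  x^+=[2.0008, 3.2017]  P^+=[0.1382 0.0016; 0.0016 0.0789]
step 5: x^-=[2.8852, 3.3457]  P^-=[0.4587 0.0598; 0.0598 0.3829]  S=[0.6546 0.0365; 0.0365 0.4829]  K=[0.6932 0.0714; 0.0239 0.7911]  nu=[-2.9114, -7.0157]  x^+=[0.3658, -2.2740]  P^+=[0.1381 0.0016; 0.0016 0.0789]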